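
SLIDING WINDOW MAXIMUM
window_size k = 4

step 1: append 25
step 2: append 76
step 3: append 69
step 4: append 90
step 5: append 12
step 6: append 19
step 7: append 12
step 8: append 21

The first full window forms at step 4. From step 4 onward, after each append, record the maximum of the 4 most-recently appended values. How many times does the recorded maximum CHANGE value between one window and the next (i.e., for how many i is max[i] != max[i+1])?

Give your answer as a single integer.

step 1: append 25 -> window=[25] (not full yet)
step 2: append 76 -> window=[25, 76] (not full yet)
step 3: append 69 -> window=[25, 76, 69] (not full yet)
step 4: append 90 -> window=[25, 76, 69, 90] -> max=90
step 5: append 12 -> window=[76, 69, 90, 12] -> max=90
step 6: append 19 -> window=[69, 90, 12, 19] -> max=90
step 7: append 12 -> window=[90, 12, 19, 12] -> max=90
step 8: append 21 -> window=[12, 19, 12, 21] -> max=21
Recorded maximums: 90 90 90 90 21
Changes between consecutive maximums: 1

Answer: 1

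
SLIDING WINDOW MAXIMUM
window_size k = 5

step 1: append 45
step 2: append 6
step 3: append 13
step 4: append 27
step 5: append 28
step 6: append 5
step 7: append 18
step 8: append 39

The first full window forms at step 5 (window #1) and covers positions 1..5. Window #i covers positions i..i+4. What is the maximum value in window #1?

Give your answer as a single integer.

Answer: 45

Derivation:
step 1: append 45 -> window=[45] (not full yet)
step 2: append 6 -> window=[45, 6] (not full yet)
step 3: append 13 -> window=[45, 6, 13] (not full yet)
step 4: append 27 -> window=[45, 6, 13, 27] (not full yet)
step 5: append 28 -> window=[45, 6, 13, 27, 28] -> max=45
Window #1 max = 45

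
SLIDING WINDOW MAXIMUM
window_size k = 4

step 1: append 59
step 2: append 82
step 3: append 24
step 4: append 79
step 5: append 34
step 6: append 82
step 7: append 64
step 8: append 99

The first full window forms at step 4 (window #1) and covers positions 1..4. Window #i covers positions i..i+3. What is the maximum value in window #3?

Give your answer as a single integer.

Answer: 82

Derivation:
step 1: append 59 -> window=[59] (not full yet)
step 2: append 82 -> window=[59, 82] (not full yet)
step 3: append 24 -> window=[59, 82, 24] (not full yet)
step 4: append 79 -> window=[59, 82, 24, 79] -> max=82
step 5: append 34 -> window=[82, 24, 79, 34] -> max=82
step 6: append 82 -> window=[24, 79, 34, 82] -> max=82
Window #3 max = 82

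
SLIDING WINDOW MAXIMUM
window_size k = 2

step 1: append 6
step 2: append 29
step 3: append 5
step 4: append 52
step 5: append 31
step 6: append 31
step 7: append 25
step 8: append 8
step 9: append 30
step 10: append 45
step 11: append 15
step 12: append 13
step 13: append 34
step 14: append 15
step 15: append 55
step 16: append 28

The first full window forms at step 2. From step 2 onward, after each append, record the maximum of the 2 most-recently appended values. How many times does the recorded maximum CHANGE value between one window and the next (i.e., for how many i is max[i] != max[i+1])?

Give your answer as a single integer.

Answer: 8

Derivation:
step 1: append 6 -> window=[6] (not full yet)
step 2: append 29 -> window=[6, 29] -> max=29
step 3: append 5 -> window=[29, 5] -> max=29
step 4: append 52 -> window=[5, 52] -> max=52
step 5: append 31 -> window=[52, 31] -> max=52
step 6: append 31 -> window=[31, 31] -> max=31
step 7: append 25 -> window=[31, 25] -> max=31
step 8: append 8 -> window=[25, 8] -> max=25
step 9: append 30 -> window=[8, 30] -> max=30
step 10: append 45 -> window=[30, 45] -> max=45
step 11: append 15 -> window=[45, 15] -> max=45
step 12: append 13 -> window=[15, 13] -> max=15
step 13: append 34 -> window=[13, 34] -> max=34
step 14: append 15 -> window=[34, 15] -> max=34
step 15: append 55 -> window=[15, 55] -> max=55
step 16: append 28 -> window=[55, 28] -> max=55
Recorded maximums: 29 29 52 52 31 31 25 30 45 45 15 34 34 55 55
Changes between consecutive maximums: 8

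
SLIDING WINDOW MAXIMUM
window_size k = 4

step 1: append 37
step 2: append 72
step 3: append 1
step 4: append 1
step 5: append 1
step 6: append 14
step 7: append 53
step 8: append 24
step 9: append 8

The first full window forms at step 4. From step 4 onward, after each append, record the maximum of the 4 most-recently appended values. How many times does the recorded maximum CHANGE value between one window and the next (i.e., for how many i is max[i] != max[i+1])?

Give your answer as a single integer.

Answer: 2

Derivation:
step 1: append 37 -> window=[37] (not full yet)
step 2: append 72 -> window=[37, 72] (not full yet)
step 3: append 1 -> window=[37, 72, 1] (not full yet)
step 4: append 1 -> window=[37, 72, 1, 1] -> max=72
step 5: append 1 -> window=[72, 1, 1, 1] -> max=72
step 6: append 14 -> window=[1, 1, 1, 14] -> max=14
step 7: append 53 -> window=[1, 1, 14, 53] -> max=53
step 8: append 24 -> window=[1, 14, 53, 24] -> max=53
step 9: append 8 -> window=[14, 53, 24, 8] -> max=53
Recorded maximums: 72 72 14 53 53 53
Changes between consecutive maximums: 2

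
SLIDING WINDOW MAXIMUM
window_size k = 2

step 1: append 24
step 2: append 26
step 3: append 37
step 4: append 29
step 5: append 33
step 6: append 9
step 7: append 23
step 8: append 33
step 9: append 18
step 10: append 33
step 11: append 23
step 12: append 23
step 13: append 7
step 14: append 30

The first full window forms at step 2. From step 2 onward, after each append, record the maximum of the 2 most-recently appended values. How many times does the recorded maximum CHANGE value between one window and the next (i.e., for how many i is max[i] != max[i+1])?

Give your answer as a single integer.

Answer: 6

Derivation:
step 1: append 24 -> window=[24] (not full yet)
step 2: append 26 -> window=[24, 26] -> max=26
step 3: append 37 -> window=[26, 37] -> max=37
step 4: append 29 -> window=[37, 29] -> max=37
step 5: append 33 -> window=[29, 33] -> max=33
step 6: append 9 -> window=[33, 9] -> max=33
step 7: append 23 -> window=[9, 23] -> max=23
step 8: append 33 -> window=[23, 33] -> max=33
step 9: append 18 -> window=[33, 18] -> max=33
step 10: append 33 -> window=[18, 33] -> max=33
step 11: append 23 -> window=[33, 23] -> max=33
step 12: append 23 -> window=[23, 23] -> max=23
step 13: append 7 -> window=[23, 7] -> max=23
step 14: append 30 -> window=[7, 30] -> max=30
Recorded maximums: 26 37 37 33 33 23 33 33 33 33 23 23 30
Changes between consecutive maximums: 6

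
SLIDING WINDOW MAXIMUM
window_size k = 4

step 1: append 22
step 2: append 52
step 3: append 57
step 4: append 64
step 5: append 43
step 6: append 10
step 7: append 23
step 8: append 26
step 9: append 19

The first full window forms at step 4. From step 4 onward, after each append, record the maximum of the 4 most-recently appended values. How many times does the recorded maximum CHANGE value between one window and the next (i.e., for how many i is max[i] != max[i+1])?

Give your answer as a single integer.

Answer: 2

Derivation:
step 1: append 22 -> window=[22] (not full yet)
step 2: append 52 -> window=[22, 52] (not full yet)
step 3: append 57 -> window=[22, 52, 57] (not full yet)
step 4: append 64 -> window=[22, 52, 57, 64] -> max=64
step 5: append 43 -> window=[52, 57, 64, 43] -> max=64
step 6: append 10 -> window=[57, 64, 43, 10] -> max=64
step 7: append 23 -> window=[64, 43, 10, 23] -> max=64
step 8: append 26 -> window=[43, 10, 23, 26] -> max=43
step 9: append 19 -> window=[10, 23, 26, 19] -> max=26
Recorded maximums: 64 64 64 64 43 26
Changes between consecutive maximums: 2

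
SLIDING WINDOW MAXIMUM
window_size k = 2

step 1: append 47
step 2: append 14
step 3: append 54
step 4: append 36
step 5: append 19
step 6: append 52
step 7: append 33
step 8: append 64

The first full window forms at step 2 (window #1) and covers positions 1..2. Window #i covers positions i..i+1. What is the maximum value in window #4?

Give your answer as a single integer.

Answer: 36

Derivation:
step 1: append 47 -> window=[47] (not full yet)
step 2: append 14 -> window=[47, 14] -> max=47
step 3: append 54 -> window=[14, 54] -> max=54
step 4: append 36 -> window=[54, 36] -> max=54
step 5: append 19 -> window=[36, 19] -> max=36
Window #4 max = 36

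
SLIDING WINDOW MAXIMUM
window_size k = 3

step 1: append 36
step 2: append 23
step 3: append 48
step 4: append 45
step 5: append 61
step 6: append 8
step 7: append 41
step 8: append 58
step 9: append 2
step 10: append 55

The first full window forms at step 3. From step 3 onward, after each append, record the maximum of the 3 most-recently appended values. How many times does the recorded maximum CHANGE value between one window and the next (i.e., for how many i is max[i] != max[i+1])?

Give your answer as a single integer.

Answer: 2

Derivation:
step 1: append 36 -> window=[36] (not full yet)
step 2: append 23 -> window=[36, 23] (not full yet)
step 3: append 48 -> window=[36, 23, 48] -> max=48
step 4: append 45 -> window=[23, 48, 45] -> max=48
step 5: append 61 -> window=[48, 45, 61] -> max=61
step 6: append 8 -> window=[45, 61, 8] -> max=61
step 7: append 41 -> window=[61, 8, 41] -> max=61
step 8: append 58 -> window=[8, 41, 58] -> max=58
step 9: append 2 -> window=[41, 58, 2] -> max=58
step 10: append 55 -> window=[58, 2, 55] -> max=58
Recorded maximums: 48 48 61 61 61 58 58 58
Changes between consecutive maximums: 2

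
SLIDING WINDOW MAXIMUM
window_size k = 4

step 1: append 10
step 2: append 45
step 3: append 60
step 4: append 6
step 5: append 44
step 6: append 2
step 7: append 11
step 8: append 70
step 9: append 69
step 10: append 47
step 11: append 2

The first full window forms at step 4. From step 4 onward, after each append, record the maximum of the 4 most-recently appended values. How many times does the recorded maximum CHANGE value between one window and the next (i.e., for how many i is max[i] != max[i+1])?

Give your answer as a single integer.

step 1: append 10 -> window=[10] (not full yet)
step 2: append 45 -> window=[10, 45] (not full yet)
step 3: append 60 -> window=[10, 45, 60] (not full yet)
step 4: append 6 -> window=[10, 45, 60, 6] -> max=60
step 5: append 44 -> window=[45, 60, 6, 44] -> max=60
step 6: append 2 -> window=[60, 6, 44, 2] -> max=60
step 7: append 11 -> window=[6, 44, 2, 11] -> max=44
step 8: append 70 -> window=[44, 2, 11, 70] -> max=70
step 9: append 69 -> window=[2, 11, 70, 69] -> max=70
step 10: append 47 -> window=[11, 70, 69, 47] -> max=70
step 11: append 2 -> window=[70, 69, 47, 2] -> max=70
Recorded maximums: 60 60 60 44 70 70 70 70
Changes between consecutive maximums: 2

Answer: 2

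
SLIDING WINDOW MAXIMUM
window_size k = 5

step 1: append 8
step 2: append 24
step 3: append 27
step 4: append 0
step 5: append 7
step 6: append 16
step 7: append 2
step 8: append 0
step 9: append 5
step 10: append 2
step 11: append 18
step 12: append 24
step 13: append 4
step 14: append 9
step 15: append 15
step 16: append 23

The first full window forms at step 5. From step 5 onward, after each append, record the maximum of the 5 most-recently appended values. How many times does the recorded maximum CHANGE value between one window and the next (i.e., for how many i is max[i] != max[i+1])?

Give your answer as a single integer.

Answer: 3

Derivation:
step 1: append 8 -> window=[8] (not full yet)
step 2: append 24 -> window=[8, 24] (not full yet)
step 3: append 27 -> window=[8, 24, 27] (not full yet)
step 4: append 0 -> window=[8, 24, 27, 0] (not full yet)
step 5: append 7 -> window=[8, 24, 27, 0, 7] -> max=27
step 6: append 16 -> window=[24, 27, 0, 7, 16] -> max=27
step 7: append 2 -> window=[27, 0, 7, 16, 2] -> max=27
step 8: append 0 -> window=[0, 7, 16, 2, 0] -> max=16
step 9: append 5 -> window=[7, 16, 2, 0, 5] -> max=16
step 10: append 2 -> window=[16, 2, 0, 5, 2] -> max=16
step 11: append 18 -> window=[2, 0, 5, 2, 18] -> max=18
step 12: append 24 -> window=[0, 5, 2, 18, 24] -> max=24
step 13: append 4 -> window=[5, 2, 18, 24, 4] -> max=24
step 14: append 9 -> window=[2, 18, 24, 4, 9] -> max=24
step 15: append 15 -> window=[18, 24, 4, 9, 15] -> max=24
step 16: append 23 -> window=[24, 4, 9, 15, 23] -> max=24
Recorded maximums: 27 27 27 16 16 16 18 24 24 24 24 24
Changes between consecutive maximums: 3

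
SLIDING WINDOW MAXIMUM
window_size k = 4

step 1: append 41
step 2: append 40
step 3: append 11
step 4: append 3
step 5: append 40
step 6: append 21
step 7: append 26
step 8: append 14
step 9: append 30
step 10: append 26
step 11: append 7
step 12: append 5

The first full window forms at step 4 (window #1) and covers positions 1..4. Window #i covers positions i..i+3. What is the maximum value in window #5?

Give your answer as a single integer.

Answer: 40

Derivation:
step 1: append 41 -> window=[41] (not full yet)
step 2: append 40 -> window=[41, 40] (not full yet)
step 3: append 11 -> window=[41, 40, 11] (not full yet)
step 4: append 3 -> window=[41, 40, 11, 3] -> max=41
step 5: append 40 -> window=[40, 11, 3, 40] -> max=40
step 6: append 21 -> window=[11, 3, 40, 21] -> max=40
step 7: append 26 -> window=[3, 40, 21, 26] -> max=40
step 8: append 14 -> window=[40, 21, 26, 14] -> max=40
Window #5 max = 40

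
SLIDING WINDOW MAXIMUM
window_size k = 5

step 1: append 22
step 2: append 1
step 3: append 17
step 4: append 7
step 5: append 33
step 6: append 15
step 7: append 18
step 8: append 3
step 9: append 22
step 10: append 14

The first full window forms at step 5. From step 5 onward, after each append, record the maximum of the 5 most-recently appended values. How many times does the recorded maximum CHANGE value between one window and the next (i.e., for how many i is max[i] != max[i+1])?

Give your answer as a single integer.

Answer: 1

Derivation:
step 1: append 22 -> window=[22] (not full yet)
step 2: append 1 -> window=[22, 1] (not full yet)
step 3: append 17 -> window=[22, 1, 17] (not full yet)
step 4: append 7 -> window=[22, 1, 17, 7] (not full yet)
step 5: append 33 -> window=[22, 1, 17, 7, 33] -> max=33
step 6: append 15 -> window=[1, 17, 7, 33, 15] -> max=33
step 7: append 18 -> window=[17, 7, 33, 15, 18] -> max=33
step 8: append 3 -> window=[7, 33, 15, 18, 3] -> max=33
step 9: append 22 -> window=[33, 15, 18, 3, 22] -> max=33
step 10: append 14 -> window=[15, 18, 3, 22, 14] -> max=22
Recorded maximums: 33 33 33 33 33 22
Changes between consecutive maximums: 1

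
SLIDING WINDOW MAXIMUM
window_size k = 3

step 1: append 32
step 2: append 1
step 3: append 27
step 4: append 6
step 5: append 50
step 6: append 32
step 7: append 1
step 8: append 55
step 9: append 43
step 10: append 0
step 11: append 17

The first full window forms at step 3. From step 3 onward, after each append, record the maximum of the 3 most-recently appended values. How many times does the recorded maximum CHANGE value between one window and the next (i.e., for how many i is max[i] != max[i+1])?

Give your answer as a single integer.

step 1: append 32 -> window=[32] (not full yet)
step 2: append 1 -> window=[32, 1] (not full yet)
step 3: append 27 -> window=[32, 1, 27] -> max=32
step 4: append 6 -> window=[1, 27, 6] -> max=27
step 5: append 50 -> window=[27, 6, 50] -> max=50
step 6: append 32 -> window=[6, 50, 32] -> max=50
step 7: append 1 -> window=[50, 32, 1] -> max=50
step 8: append 55 -> window=[32, 1, 55] -> max=55
step 9: append 43 -> window=[1, 55, 43] -> max=55
step 10: append 0 -> window=[55, 43, 0] -> max=55
step 11: append 17 -> window=[43, 0, 17] -> max=43
Recorded maximums: 32 27 50 50 50 55 55 55 43
Changes between consecutive maximums: 4

Answer: 4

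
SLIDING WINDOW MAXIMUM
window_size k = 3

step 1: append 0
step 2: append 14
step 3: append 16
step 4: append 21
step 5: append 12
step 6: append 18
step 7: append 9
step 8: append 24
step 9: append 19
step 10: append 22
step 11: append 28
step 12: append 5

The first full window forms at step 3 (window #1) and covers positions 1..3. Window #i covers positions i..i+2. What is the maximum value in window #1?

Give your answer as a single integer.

Answer: 16

Derivation:
step 1: append 0 -> window=[0] (not full yet)
step 2: append 14 -> window=[0, 14] (not full yet)
step 3: append 16 -> window=[0, 14, 16] -> max=16
Window #1 max = 16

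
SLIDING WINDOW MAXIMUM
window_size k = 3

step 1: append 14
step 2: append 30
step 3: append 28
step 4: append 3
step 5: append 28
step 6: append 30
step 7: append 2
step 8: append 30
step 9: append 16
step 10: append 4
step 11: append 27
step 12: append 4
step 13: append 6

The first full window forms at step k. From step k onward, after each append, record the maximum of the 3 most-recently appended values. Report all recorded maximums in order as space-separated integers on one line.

step 1: append 14 -> window=[14] (not full yet)
step 2: append 30 -> window=[14, 30] (not full yet)
step 3: append 28 -> window=[14, 30, 28] -> max=30
step 4: append 3 -> window=[30, 28, 3] -> max=30
step 5: append 28 -> window=[28, 3, 28] -> max=28
step 6: append 30 -> window=[3, 28, 30] -> max=30
step 7: append 2 -> window=[28, 30, 2] -> max=30
step 8: append 30 -> window=[30, 2, 30] -> max=30
step 9: append 16 -> window=[2, 30, 16] -> max=30
step 10: append 4 -> window=[30, 16, 4] -> max=30
step 11: append 27 -> window=[16, 4, 27] -> max=27
step 12: append 4 -> window=[4, 27, 4] -> max=27
step 13: append 6 -> window=[27, 4, 6] -> max=27

Answer: 30 30 28 30 30 30 30 30 27 27 27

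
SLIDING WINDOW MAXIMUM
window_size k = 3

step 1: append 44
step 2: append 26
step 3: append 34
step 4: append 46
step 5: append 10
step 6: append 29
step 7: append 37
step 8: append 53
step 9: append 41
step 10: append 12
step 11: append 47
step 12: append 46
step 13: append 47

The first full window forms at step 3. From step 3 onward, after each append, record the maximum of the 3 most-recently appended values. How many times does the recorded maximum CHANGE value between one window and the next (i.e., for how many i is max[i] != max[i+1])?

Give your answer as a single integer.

Answer: 4

Derivation:
step 1: append 44 -> window=[44] (not full yet)
step 2: append 26 -> window=[44, 26] (not full yet)
step 3: append 34 -> window=[44, 26, 34] -> max=44
step 4: append 46 -> window=[26, 34, 46] -> max=46
step 5: append 10 -> window=[34, 46, 10] -> max=46
step 6: append 29 -> window=[46, 10, 29] -> max=46
step 7: append 37 -> window=[10, 29, 37] -> max=37
step 8: append 53 -> window=[29, 37, 53] -> max=53
step 9: append 41 -> window=[37, 53, 41] -> max=53
step 10: append 12 -> window=[53, 41, 12] -> max=53
step 11: append 47 -> window=[41, 12, 47] -> max=47
step 12: append 46 -> window=[12, 47, 46] -> max=47
step 13: append 47 -> window=[47, 46, 47] -> max=47
Recorded maximums: 44 46 46 46 37 53 53 53 47 47 47
Changes between consecutive maximums: 4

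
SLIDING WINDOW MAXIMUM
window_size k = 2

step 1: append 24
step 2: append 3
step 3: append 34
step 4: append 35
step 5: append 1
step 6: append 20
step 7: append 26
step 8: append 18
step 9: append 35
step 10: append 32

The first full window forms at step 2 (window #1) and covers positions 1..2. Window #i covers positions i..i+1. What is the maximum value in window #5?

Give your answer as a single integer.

step 1: append 24 -> window=[24] (not full yet)
step 2: append 3 -> window=[24, 3] -> max=24
step 3: append 34 -> window=[3, 34] -> max=34
step 4: append 35 -> window=[34, 35] -> max=35
step 5: append 1 -> window=[35, 1] -> max=35
step 6: append 20 -> window=[1, 20] -> max=20
Window #5 max = 20

Answer: 20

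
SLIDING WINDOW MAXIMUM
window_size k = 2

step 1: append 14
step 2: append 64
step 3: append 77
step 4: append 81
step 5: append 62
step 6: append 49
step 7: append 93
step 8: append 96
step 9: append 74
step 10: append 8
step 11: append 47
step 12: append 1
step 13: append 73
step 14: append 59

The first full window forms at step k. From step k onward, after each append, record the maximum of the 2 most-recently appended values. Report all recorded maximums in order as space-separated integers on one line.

Answer: 64 77 81 81 62 93 96 96 74 47 47 73 73

Derivation:
step 1: append 14 -> window=[14] (not full yet)
step 2: append 64 -> window=[14, 64] -> max=64
step 3: append 77 -> window=[64, 77] -> max=77
step 4: append 81 -> window=[77, 81] -> max=81
step 5: append 62 -> window=[81, 62] -> max=81
step 6: append 49 -> window=[62, 49] -> max=62
step 7: append 93 -> window=[49, 93] -> max=93
step 8: append 96 -> window=[93, 96] -> max=96
step 9: append 74 -> window=[96, 74] -> max=96
step 10: append 8 -> window=[74, 8] -> max=74
step 11: append 47 -> window=[8, 47] -> max=47
step 12: append 1 -> window=[47, 1] -> max=47
step 13: append 73 -> window=[1, 73] -> max=73
step 14: append 59 -> window=[73, 59] -> max=73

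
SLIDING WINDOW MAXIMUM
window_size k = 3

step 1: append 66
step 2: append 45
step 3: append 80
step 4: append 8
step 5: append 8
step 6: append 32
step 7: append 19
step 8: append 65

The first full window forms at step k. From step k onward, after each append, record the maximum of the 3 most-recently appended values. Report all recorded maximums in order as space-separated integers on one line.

step 1: append 66 -> window=[66] (not full yet)
step 2: append 45 -> window=[66, 45] (not full yet)
step 3: append 80 -> window=[66, 45, 80] -> max=80
step 4: append 8 -> window=[45, 80, 8] -> max=80
step 5: append 8 -> window=[80, 8, 8] -> max=80
step 6: append 32 -> window=[8, 8, 32] -> max=32
step 7: append 19 -> window=[8, 32, 19] -> max=32
step 8: append 65 -> window=[32, 19, 65] -> max=65

Answer: 80 80 80 32 32 65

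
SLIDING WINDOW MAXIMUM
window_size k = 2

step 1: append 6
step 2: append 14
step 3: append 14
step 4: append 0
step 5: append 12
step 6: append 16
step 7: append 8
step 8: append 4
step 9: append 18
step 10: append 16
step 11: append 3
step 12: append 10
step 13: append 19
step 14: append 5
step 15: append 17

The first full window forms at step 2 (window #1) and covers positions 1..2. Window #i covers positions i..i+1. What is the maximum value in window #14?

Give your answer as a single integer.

Answer: 17

Derivation:
step 1: append 6 -> window=[6] (not full yet)
step 2: append 14 -> window=[6, 14] -> max=14
step 3: append 14 -> window=[14, 14] -> max=14
step 4: append 0 -> window=[14, 0] -> max=14
step 5: append 12 -> window=[0, 12] -> max=12
step 6: append 16 -> window=[12, 16] -> max=16
step 7: append 8 -> window=[16, 8] -> max=16
step 8: append 4 -> window=[8, 4] -> max=8
step 9: append 18 -> window=[4, 18] -> max=18
step 10: append 16 -> window=[18, 16] -> max=18
step 11: append 3 -> window=[16, 3] -> max=16
step 12: append 10 -> window=[3, 10] -> max=10
step 13: append 19 -> window=[10, 19] -> max=19
step 14: append 5 -> window=[19, 5] -> max=19
step 15: append 17 -> window=[5, 17] -> max=17
Window #14 max = 17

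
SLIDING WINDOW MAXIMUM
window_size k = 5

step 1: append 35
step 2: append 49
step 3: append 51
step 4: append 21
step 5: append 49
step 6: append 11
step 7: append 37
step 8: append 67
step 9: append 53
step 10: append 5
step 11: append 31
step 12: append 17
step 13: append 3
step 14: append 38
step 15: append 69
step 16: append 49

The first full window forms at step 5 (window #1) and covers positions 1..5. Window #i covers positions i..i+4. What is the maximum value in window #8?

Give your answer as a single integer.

Answer: 67

Derivation:
step 1: append 35 -> window=[35] (not full yet)
step 2: append 49 -> window=[35, 49] (not full yet)
step 3: append 51 -> window=[35, 49, 51] (not full yet)
step 4: append 21 -> window=[35, 49, 51, 21] (not full yet)
step 5: append 49 -> window=[35, 49, 51, 21, 49] -> max=51
step 6: append 11 -> window=[49, 51, 21, 49, 11] -> max=51
step 7: append 37 -> window=[51, 21, 49, 11, 37] -> max=51
step 8: append 67 -> window=[21, 49, 11, 37, 67] -> max=67
step 9: append 53 -> window=[49, 11, 37, 67, 53] -> max=67
step 10: append 5 -> window=[11, 37, 67, 53, 5] -> max=67
step 11: append 31 -> window=[37, 67, 53, 5, 31] -> max=67
step 12: append 17 -> window=[67, 53, 5, 31, 17] -> max=67
Window #8 max = 67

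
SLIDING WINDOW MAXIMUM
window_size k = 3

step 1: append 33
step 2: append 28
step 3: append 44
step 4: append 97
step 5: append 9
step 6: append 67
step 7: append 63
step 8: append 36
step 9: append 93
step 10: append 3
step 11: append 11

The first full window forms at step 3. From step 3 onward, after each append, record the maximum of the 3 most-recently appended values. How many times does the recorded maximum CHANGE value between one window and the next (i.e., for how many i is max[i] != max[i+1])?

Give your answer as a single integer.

step 1: append 33 -> window=[33] (not full yet)
step 2: append 28 -> window=[33, 28] (not full yet)
step 3: append 44 -> window=[33, 28, 44] -> max=44
step 4: append 97 -> window=[28, 44, 97] -> max=97
step 5: append 9 -> window=[44, 97, 9] -> max=97
step 6: append 67 -> window=[97, 9, 67] -> max=97
step 7: append 63 -> window=[9, 67, 63] -> max=67
step 8: append 36 -> window=[67, 63, 36] -> max=67
step 9: append 93 -> window=[63, 36, 93] -> max=93
step 10: append 3 -> window=[36, 93, 3] -> max=93
step 11: append 11 -> window=[93, 3, 11] -> max=93
Recorded maximums: 44 97 97 97 67 67 93 93 93
Changes between consecutive maximums: 3

Answer: 3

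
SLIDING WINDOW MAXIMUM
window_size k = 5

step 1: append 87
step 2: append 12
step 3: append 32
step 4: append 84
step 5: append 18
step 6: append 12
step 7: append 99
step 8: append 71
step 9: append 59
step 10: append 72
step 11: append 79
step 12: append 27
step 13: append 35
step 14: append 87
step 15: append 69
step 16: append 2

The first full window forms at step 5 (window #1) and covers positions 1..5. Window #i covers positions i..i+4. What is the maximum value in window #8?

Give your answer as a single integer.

Answer: 79

Derivation:
step 1: append 87 -> window=[87] (not full yet)
step 2: append 12 -> window=[87, 12] (not full yet)
step 3: append 32 -> window=[87, 12, 32] (not full yet)
step 4: append 84 -> window=[87, 12, 32, 84] (not full yet)
step 5: append 18 -> window=[87, 12, 32, 84, 18] -> max=87
step 6: append 12 -> window=[12, 32, 84, 18, 12] -> max=84
step 7: append 99 -> window=[32, 84, 18, 12, 99] -> max=99
step 8: append 71 -> window=[84, 18, 12, 99, 71] -> max=99
step 9: append 59 -> window=[18, 12, 99, 71, 59] -> max=99
step 10: append 72 -> window=[12, 99, 71, 59, 72] -> max=99
step 11: append 79 -> window=[99, 71, 59, 72, 79] -> max=99
step 12: append 27 -> window=[71, 59, 72, 79, 27] -> max=79
Window #8 max = 79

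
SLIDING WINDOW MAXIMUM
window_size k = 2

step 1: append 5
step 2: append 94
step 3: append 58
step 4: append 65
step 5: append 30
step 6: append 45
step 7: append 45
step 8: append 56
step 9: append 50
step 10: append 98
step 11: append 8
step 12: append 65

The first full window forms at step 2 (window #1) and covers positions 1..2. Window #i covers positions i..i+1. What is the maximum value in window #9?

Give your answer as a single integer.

step 1: append 5 -> window=[5] (not full yet)
step 2: append 94 -> window=[5, 94] -> max=94
step 3: append 58 -> window=[94, 58] -> max=94
step 4: append 65 -> window=[58, 65] -> max=65
step 5: append 30 -> window=[65, 30] -> max=65
step 6: append 45 -> window=[30, 45] -> max=45
step 7: append 45 -> window=[45, 45] -> max=45
step 8: append 56 -> window=[45, 56] -> max=56
step 9: append 50 -> window=[56, 50] -> max=56
step 10: append 98 -> window=[50, 98] -> max=98
Window #9 max = 98

Answer: 98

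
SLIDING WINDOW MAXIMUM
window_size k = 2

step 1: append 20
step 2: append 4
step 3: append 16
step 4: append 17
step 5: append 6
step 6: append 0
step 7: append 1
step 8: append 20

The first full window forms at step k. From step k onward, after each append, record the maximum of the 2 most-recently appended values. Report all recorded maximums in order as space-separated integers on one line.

Answer: 20 16 17 17 6 1 20

Derivation:
step 1: append 20 -> window=[20] (not full yet)
step 2: append 4 -> window=[20, 4] -> max=20
step 3: append 16 -> window=[4, 16] -> max=16
step 4: append 17 -> window=[16, 17] -> max=17
step 5: append 6 -> window=[17, 6] -> max=17
step 6: append 0 -> window=[6, 0] -> max=6
step 7: append 1 -> window=[0, 1] -> max=1
step 8: append 20 -> window=[1, 20] -> max=20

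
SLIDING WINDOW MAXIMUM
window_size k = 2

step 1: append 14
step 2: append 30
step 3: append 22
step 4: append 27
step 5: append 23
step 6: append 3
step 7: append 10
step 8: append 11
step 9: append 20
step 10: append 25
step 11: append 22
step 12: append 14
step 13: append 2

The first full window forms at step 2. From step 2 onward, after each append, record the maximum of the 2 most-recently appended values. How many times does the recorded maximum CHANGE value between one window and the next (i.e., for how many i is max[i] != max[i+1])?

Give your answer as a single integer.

step 1: append 14 -> window=[14] (not full yet)
step 2: append 30 -> window=[14, 30] -> max=30
step 3: append 22 -> window=[30, 22] -> max=30
step 4: append 27 -> window=[22, 27] -> max=27
step 5: append 23 -> window=[27, 23] -> max=27
step 6: append 3 -> window=[23, 3] -> max=23
step 7: append 10 -> window=[3, 10] -> max=10
step 8: append 11 -> window=[10, 11] -> max=11
step 9: append 20 -> window=[11, 20] -> max=20
step 10: append 25 -> window=[20, 25] -> max=25
step 11: append 22 -> window=[25, 22] -> max=25
step 12: append 14 -> window=[22, 14] -> max=22
step 13: append 2 -> window=[14, 2] -> max=14
Recorded maximums: 30 30 27 27 23 10 11 20 25 25 22 14
Changes between consecutive maximums: 8

Answer: 8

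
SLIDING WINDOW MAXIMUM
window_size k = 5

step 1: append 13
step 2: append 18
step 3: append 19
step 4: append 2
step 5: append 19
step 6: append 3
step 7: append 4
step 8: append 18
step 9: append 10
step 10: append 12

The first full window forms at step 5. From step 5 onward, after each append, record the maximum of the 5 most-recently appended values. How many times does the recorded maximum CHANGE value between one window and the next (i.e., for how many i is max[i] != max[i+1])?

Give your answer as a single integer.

Answer: 1

Derivation:
step 1: append 13 -> window=[13] (not full yet)
step 2: append 18 -> window=[13, 18] (not full yet)
step 3: append 19 -> window=[13, 18, 19] (not full yet)
step 4: append 2 -> window=[13, 18, 19, 2] (not full yet)
step 5: append 19 -> window=[13, 18, 19, 2, 19] -> max=19
step 6: append 3 -> window=[18, 19, 2, 19, 3] -> max=19
step 7: append 4 -> window=[19, 2, 19, 3, 4] -> max=19
step 8: append 18 -> window=[2, 19, 3, 4, 18] -> max=19
step 9: append 10 -> window=[19, 3, 4, 18, 10] -> max=19
step 10: append 12 -> window=[3, 4, 18, 10, 12] -> max=18
Recorded maximums: 19 19 19 19 19 18
Changes between consecutive maximums: 1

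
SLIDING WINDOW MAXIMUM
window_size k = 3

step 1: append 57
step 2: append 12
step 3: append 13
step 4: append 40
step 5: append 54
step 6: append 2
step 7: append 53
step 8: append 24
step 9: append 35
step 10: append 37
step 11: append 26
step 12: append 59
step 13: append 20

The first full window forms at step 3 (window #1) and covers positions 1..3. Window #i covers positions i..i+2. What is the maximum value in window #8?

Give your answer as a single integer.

step 1: append 57 -> window=[57] (not full yet)
step 2: append 12 -> window=[57, 12] (not full yet)
step 3: append 13 -> window=[57, 12, 13] -> max=57
step 4: append 40 -> window=[12, 13, 40] -> max=40
step 5: append 54 -> window=[13, 40, 54] -> max=54
step 6: append 2 -> window=[40, 54, 2] -> max=54
step 7: append 53 -> window=[54, 2, 53] -> max=54
step 8: append 24 -> window=[2, 53, 24] -> max=53
step 9: append 35 -> window=[53, 24, 35] -> max=53
step 10: append 37 -> window=[24, 35, 37] -> max=37
Window #8 max = 37

Answer: 37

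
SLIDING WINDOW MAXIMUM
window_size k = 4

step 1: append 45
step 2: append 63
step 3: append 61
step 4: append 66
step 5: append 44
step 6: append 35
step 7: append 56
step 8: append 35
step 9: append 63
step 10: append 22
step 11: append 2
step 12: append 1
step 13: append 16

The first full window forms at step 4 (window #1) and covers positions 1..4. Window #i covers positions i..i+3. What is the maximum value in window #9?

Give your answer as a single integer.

Answer: 63

Derivation:
step 1: append 45 -> window=[45] (not full yet)
step 2: append 63 -> window=[45, 63] (not full yet)
step 3: append 61 -> window=[45, 63, 61] (not full yet)
step 4: append 66 -> window=[45, 63, 61, 66] -> max=66
step 5: append 44 -> window=[63, 61, 66, 44] -> max=66
step 6: append 35 -> window=[61, 66, 44, 35] -> max=66
step 7: append 56 -> window=[66, 44, 35, 56] -> max=66
step 8: append 35 -> window=[44, 35, 56, 35] -> max=56
step 9: append 63 -> window=[35, 56, 35, 63] -> max=63
step 10: append 22 -> window=[56, 35, 63, 22] -> max=63
step 11: append 2 -> window=[35, 63, 22, 2] -> max=63
step 12: append 1 -> window=[63, 22, 2, 1] -> max=63
Window #9 max = 63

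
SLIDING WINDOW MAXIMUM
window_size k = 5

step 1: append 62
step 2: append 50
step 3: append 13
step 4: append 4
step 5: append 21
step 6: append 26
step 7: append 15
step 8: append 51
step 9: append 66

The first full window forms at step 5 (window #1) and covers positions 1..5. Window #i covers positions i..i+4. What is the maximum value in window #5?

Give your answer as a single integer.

Answer: 66

Derivation:
step 1: append 62 -> window=[62] (not full yet)
step 2: append 50 -> window=[62, 50] (not full yet)
step 3: append 13 -> window=[62, 50, 13] (not full yet)
step 4: append 4 -> window=[62, 50, 13, 4] (not full yet)
step 5: append 21 -> window=[62, 50, 13, 4, 21] -> max=62
step 6: append 26 -> window=[50, 13, 4, 21, 26] -> max=50
step 7: append 15 -> window=[13, 4, 21, 26, 15] -> max=26
step 8: append 51 -> window=[4, 21, 26, 15, 51] -> max=51
step 9: append 66 -> window=[21, 26, 15, 51, 66] -> max=66
Window #5 max = 66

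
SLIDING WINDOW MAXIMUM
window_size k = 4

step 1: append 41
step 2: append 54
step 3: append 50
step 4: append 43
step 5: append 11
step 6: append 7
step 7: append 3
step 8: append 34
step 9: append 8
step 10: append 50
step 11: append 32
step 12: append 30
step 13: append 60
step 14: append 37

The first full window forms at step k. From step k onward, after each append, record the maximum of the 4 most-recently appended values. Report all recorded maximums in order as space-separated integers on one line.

step 1: append 41 -> window=[41] (not full yet)
step 2: append 54 -> window=[41, 54] (not full yet)
step 3: append 50 -> window=[41, 54, 50] (not full yet)
step 4: append 43 -> window=[41, 54, 50, 43] -> max=54
step 5: append 11 -> window=[54, 50, 43, 11] -> max=54
step 6: append 7 -> window=[50, 43, 11, 7] -> max=50
step 7: append 3 -> window=[43, 11, 7, 3] -> max=43
step 8: append 34 -> window=[11, 7, 3, 34] -> max=34
step 9: append 8 -> window=[7, 3, 34, 8] -> max=34
step 10: append 50 -> window=[3, 34, 8, 50] -> max=50
step 11: append 32 -> window=[34, 8, 50, 32] -> max=50
step 12: append 30 -> window=[8, 50, 32, 30] -> max=50
step 13: append 60 -> window=[50, 32, 30, 60] -> max=60
step 14: append 37 -> window=[32, 30, 60, 37] -> max=60

Answer: 54 54 50 43 34 34 50 50 50 60 60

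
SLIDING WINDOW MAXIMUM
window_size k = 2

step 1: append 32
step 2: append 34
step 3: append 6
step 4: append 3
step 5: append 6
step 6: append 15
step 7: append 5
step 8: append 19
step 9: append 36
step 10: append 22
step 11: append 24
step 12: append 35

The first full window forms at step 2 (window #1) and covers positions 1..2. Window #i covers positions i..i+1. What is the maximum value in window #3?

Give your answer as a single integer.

Answer: 6

Derivation:
step 1: append 32 -> window=[32] (not full yet)
step 2: append 34 -> window=[32, 34] -> max=34
step 3: append 6 -> window=[34, 6] -> max=34
step 4: append 3 -> window=[6, 3] -> max=6
Window #3 max = 6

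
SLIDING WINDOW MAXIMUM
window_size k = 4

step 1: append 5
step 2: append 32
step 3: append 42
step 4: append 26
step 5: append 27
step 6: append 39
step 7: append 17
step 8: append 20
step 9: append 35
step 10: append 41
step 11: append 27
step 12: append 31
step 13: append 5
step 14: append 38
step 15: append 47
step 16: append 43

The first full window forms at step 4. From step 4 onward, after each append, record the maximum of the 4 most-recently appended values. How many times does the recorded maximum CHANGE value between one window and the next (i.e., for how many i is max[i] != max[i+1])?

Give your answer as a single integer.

Answer: 4

Derivation:
step 1: append 5 -> window=[5] (not full yet)
step 2: append 32 -> window=[5, 32] (not full yet)
step 3: append 42 -> window=[5, 32, 42] (not full yet)
step 4: append 26 -> window=[5, 32, 42, 26] -> max=42
step 5: append 27 -> window=[32, 42, 26, 27] -> max=42
step 6: append 39 -> window=[42, 26, 27, 39] -> max=42
step 7: append 17 -> window=[26, 27, 39, 17] -> max=39
step 8: append 20 -> window=[27, 39, 17, 20] -> max=39
step 9: append 35 -> window=[39, 17, 20, 35] -> max=39
step 10: append 41 -> window=[17, 20, 35, 41] -> max=41
step 11: append 27 -> window=[20, 35, 41, 27] -> max=41
step 12: append 31 -> window=[35, 41, 27, 31] -> max=41
step 13: append 5 -> window=[41, 27, 31, 5] -> max=41
step 14: append 38 -> window=[27, 31, 5, 38] -> max=38
step 15: append 47 -> window=[31, 5, 38, 47] -> max=47
step 16: append 43 -> window=[5, 38, 47, 43] -> max=47
Recorded maximums: 42 42 42 39 39 39 41 41 41 41 38 47 47
Changes between consecutive maximums: 4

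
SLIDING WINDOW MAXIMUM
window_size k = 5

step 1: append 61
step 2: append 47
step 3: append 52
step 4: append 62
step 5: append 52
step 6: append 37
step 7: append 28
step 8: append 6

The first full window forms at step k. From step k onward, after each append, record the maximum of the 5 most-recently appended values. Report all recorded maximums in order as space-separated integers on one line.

step 1: append 61 -> window=[61] (not full yet)
step 2: append 47 -> window=[61, 47] (not full yet)
step 3: append 52 -> window=[61, 47, 52] (not full yet)
step 4: append 62 -> window=[61, 47, 52, 62] (not full yet)
step 5: append 52 -> window=[61, 47, 52, 62, 52] -> max=62
step 6: append 37 -> window=[47, 52, 62, 52, 37] -> max=62
step 7: append 28 -> window=[52, 62, 52, 37, 28] -> max=62
step 8: append 6 -> window=[62, 52, 37, 28, 6] -> max=62

Answer: 62 62 62 62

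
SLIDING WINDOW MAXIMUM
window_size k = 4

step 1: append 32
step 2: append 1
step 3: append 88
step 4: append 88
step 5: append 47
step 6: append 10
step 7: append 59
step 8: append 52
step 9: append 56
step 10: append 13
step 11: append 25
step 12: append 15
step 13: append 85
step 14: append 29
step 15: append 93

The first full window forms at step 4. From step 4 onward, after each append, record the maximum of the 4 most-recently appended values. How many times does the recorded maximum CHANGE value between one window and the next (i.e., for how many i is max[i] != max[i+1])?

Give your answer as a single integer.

step 1: append 32 -> window=[32] (not full yet)
step 2: append 1 -> window=[32, 1] (not full yet)
step 3: append 88 -> window=[32, 1, 88] (not full yet)
step 4: append 88 -> window=[32, 1, 88, 88] -> max=88
step 5: append 47 -> window=[1, 88, 88, 47] -> max=88
step 6: append 10 -> window=[88, 88, 47, 10] -> max=88
step 7: append 59 -> window=[88, 47, 10, 59] -> max=88
step 8: append 52 -> window=[47, 10, 59, 52] -> max=59
step 9: append 56 -> window=[10, 59, 52, 56] -> max=59
step 10: append 13 -> window=[59, 52, 56, 13] -> max=59
step 11: append 25 -> window=[52, 56, 13, 25] -> max=56
step 12: append 15 -> window=[56, 13, 25, 15] -> max=56
step 13: append 85 -> window=[13, 25, 15, 85] -> max=85
step 14: append 29 -> window=[25, 15, 85, 29] -> max=85
step 15: append 93 -> window=[15, 85, 29, 93] -> max=93
Recorded maximums: 88 88 88 88 59 59 59 56 56 85 85 93
Changes between consecutive maximums: 4

Answer: 4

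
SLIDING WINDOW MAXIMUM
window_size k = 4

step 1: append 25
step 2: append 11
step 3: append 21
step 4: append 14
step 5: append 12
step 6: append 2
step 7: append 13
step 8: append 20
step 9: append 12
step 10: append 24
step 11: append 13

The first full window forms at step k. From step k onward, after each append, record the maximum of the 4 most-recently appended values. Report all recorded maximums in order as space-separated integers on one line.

step 1: append 25 -> window=[25] (not full yet)
step 2: append 11 -> window=[25, 11] (not full yet)
step 3: append 21 -> window=[25, 11, 21] (not full yet)
step 4: append 14 -> window=[25, 11, 21, 14] -> max=25
step 5: append 12 -> window=[11, 21, 14, 12] -> max=21
step 6: append 2 -> window=[21, 14, 12, 2] -> max=21
step 7: append 13 -> window=[14, 12, 2, 13] -> max=14
step 8: append 20 -> window=[12, 2, 13, 20] -> max=20
step 9: append 12 -> window=[2, 13, 20, 12] -> max=20
step 10: append 24 -> window=[13, 20, 12, 24] -> max=24
step 11: append 13 -> window=[20, 12, 24, 13] -> max=24

Answer: 25 21 21 14 20 20 24 24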